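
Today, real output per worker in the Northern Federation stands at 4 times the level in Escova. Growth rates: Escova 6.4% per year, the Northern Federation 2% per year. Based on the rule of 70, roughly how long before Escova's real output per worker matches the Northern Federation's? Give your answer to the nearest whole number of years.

Escova gains on the Northern Federation at 6.4% − 2% = 4.4 points a year.
At that relative rate the gap halves every 70/4.4 ≈ 15.91 years.
A 4 times gap closes after 2 halvings: 2 × 15.91 ≈ 32 years.

about 32 years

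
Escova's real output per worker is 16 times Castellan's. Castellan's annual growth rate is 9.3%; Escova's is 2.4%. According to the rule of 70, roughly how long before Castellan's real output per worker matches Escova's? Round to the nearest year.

roughly 41 years

The growth-rate gap is 9.3% − 2.4% = 6.9 percentage points.
So the ratio between them halves every 70/6.9 ≈ 10.14 years.
A 16 times gap closes after 4 halvings: 4 × 10.14 ≈ 41 years.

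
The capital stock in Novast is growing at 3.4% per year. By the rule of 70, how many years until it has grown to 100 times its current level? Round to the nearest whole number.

around 137 years

At 3.4% it doubles every 70/3.4 ≈ 20.59 years.
100× is log₂ 100 ≈ 6.64 doublings, so ≈ 6.64 × 20.59 = 137 years.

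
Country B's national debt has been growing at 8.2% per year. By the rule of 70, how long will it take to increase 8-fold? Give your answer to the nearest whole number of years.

26 years

Doubling time ≈ 70/8.2 = 8.54 years.
Getting to 8× needs 3 doublings: 3 × 8.54 ≈ 26 years.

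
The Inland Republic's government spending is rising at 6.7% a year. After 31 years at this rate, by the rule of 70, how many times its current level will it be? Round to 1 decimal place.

Doubles every ≈ 10.45 years (70/6.7).
31 years is 2.97 doublings; 2^2.97 ≈ 7.8×.

≈ 7.8 times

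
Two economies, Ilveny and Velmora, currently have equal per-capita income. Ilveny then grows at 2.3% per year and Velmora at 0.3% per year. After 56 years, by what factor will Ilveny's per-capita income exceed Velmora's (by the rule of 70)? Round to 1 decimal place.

Ilveny pulls ahead at 2 pp per year, so the ratio doubles every 70/2 ≈ 35.00 years.
In 56 years that's 1.60 doublings: 2^1.60 ≈ 3.0.

roughly 3.0 times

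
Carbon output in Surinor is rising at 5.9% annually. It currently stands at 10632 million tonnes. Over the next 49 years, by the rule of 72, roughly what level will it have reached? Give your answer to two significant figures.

170000 million tonnes

It doubles every 72/5.9 ≈ 12.20 years, so 49 years is 4.02 doublings.
2^4.02 ≈ 16.22; 10632 × 16.22 ≈ 170000 million tonnes.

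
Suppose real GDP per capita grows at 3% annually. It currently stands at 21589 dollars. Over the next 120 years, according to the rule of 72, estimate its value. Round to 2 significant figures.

It doubles every 72/3 ≈ 24.00 years, so 120 years is 5.00 doublings.
2^5.00 ≈ 32.00; 21589 × 32.00 ≈ 690000 dollars.

around 690000 dollars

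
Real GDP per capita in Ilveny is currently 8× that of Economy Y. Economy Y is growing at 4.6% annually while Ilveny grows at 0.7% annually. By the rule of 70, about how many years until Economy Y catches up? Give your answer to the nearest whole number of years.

The growth-rate gap is 4.6% − 0.7% = 3.9 percentage points.
So the ratio between them halves every 70/3.9 ≈ 17.95 years.
An 8× gap closes after 3 halvings: 3 × 17.95 ≈ 54 years.

roughly 54 years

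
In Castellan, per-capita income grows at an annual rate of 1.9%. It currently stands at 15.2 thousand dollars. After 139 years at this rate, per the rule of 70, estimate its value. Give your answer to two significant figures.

≈ 210 thousand dollars

Doubling time ≈ 70/1.9 = 36.84 years.
139 years is 139/36.84 ≈ 3.77 doublings, a factor of 2^3.77 ≈ 13.64.
15.2 × 13.64 ≈ 210 thousand dollars.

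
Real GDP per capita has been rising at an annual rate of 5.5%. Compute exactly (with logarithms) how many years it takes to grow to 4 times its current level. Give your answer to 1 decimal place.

25.9 years

t = ln(4) / ln(1 + 0.055) = 1.3863 / 0.053541 ≈ 25.89.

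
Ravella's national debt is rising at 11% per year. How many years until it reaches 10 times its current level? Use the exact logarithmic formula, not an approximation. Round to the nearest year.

t = ln(10) / ln(1 + 0.11) = 2.3026 / 0.104360 ≈ 22.06.
≈ 22 years.

22 years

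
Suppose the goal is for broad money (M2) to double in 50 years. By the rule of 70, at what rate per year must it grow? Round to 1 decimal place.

1.4%

70 / 50 ≈ 1.40, so about 1.4% per year.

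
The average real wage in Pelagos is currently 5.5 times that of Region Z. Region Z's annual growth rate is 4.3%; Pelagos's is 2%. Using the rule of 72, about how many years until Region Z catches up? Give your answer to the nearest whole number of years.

Region Z gains on Pelagos at 4.3% − 2% = 2.3 points a year.
At that relative rate the gap halves every 72/2.3 ≈ 31.30 years.
A 5.5 times gap takes log₂(5.5) ≈ 2.46 halvings to close: 2.46 × 31.30 ≈ 77 years.

77 years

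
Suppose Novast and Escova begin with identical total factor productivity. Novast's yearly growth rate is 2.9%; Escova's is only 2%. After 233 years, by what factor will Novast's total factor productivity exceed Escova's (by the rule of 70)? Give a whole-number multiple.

8 times

Novast pulls ahead at 0.9 pp per year, so the ratio doubles every 70/0.9 ≈ 77.78 years.
In 233 years that's 3.00 doublings: 2^3.00 ≈ 8.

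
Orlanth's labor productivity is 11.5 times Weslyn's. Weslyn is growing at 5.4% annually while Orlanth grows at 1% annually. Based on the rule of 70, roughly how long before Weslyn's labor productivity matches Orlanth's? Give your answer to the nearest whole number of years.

approximately 56 years

What matters is the difference: 4.4 pp.
Rule of 70 on the gap: the ratio halves every 70/4.4 ≈ 15.91 years.
An 11.5 times gap takes log₂(11.5) ≈ 3.52 halvings to close: 3.52 × 15.91 ≈ 56 years.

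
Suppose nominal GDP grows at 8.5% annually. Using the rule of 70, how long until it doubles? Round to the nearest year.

around 8 years

Doubling time ≈ 70 / 8.5 = 8.24 years.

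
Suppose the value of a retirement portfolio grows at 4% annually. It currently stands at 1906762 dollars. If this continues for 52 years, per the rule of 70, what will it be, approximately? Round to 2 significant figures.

It doubles every 70/4 ≈ 17.50 years, so 52 years is 2.97 doublings.
2^2.97 ≈ 7.84; 1906762 × 7.84 ≈ 15000000 dollars.

15000000 dollars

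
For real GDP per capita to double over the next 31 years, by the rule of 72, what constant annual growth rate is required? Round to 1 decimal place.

72 / 31 ≈ 2.32, so about 2.3% annually.

around 2.3%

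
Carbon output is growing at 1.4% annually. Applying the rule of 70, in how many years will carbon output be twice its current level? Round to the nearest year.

70/1.4 ≈ 50.00, so it doubles roughly every 50 years.

approximately 50 years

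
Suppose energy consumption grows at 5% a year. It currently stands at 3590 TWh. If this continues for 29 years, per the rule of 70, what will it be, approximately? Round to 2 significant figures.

It doubles every 70/5 ≈ 14.00 years, so 29 years is 2.07 doublings.
2^2.07 ≈ 4.20; 3590 × 4.20 ≈ 15000 TWh.

approximately 15000 TWh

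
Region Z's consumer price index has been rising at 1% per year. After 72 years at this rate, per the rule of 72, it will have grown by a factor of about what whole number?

≈ 2 times

At 1% one doubling takes ≈ 72.00 years; 72 years is 1 of them, so ×2.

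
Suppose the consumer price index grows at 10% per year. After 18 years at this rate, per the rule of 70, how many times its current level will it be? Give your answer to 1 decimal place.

≈ 5.9 times

Doubling time ≈ 70/10 = 7.00 years.
18 years / 7.00 ≈ 2.57 doublings → factor 2^2.57 ≈ 5.9.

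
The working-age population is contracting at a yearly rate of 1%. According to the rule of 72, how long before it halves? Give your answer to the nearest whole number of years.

Falling at 1%, it halves about every 72/1 = 72.00 years.

≈ 72 years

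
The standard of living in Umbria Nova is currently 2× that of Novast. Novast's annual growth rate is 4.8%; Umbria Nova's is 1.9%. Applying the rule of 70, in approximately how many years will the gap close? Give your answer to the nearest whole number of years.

around 24 years

The growth-rate gap is 4.8% − 1.9% = 2.9 percentage points.
So the ratio between them halves every 70/2.9 ≈ 24.14 years.
A 2× gap closes after 1 halving: 1 × 24.14 ≈ 24 years.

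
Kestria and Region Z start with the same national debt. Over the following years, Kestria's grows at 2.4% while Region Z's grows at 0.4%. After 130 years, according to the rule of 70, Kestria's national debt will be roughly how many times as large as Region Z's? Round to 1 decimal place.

about 13.1 times

Only the 2-point difference matters.
70/2 ≈ 35.00 years per doubling of the ratio; 130 years gives 3.71 doublings, so ≈ 13.1×.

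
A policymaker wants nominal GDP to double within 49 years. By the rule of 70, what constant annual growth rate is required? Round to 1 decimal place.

70 / 49 ≈ 1.43, so about 1.4% a year.

about 1.4%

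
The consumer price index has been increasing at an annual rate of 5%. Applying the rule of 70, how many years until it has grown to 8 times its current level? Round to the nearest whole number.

At 5% it doubles every 70/5 ≈ 14.00 years.
8 = 2^3, so 3 doublings → 42 years.

≈ 42 years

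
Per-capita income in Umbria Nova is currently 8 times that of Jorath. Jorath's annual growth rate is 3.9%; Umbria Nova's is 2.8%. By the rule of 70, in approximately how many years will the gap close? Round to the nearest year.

What matters is the difference: 1.1 pp.
Rule of 70 on the gap: the ratio halves every 70/1.1 ≈ 63.64 years.
An 8 times gap closes after 3 halvings: 3 × 63.64 ≈ 191 years.

≈ 191 years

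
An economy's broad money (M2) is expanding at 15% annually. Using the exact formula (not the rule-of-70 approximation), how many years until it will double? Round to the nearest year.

t = ln(2) / ln(1 + 0.15) = 0.6931 / 0.139762 ≈ 4.96.
≈ 5 years.

5 years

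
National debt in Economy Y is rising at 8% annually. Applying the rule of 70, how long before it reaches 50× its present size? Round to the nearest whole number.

At 8% it doubles every 70/8 ≈ 8.75 years.
50× is log₂ 50 ≈ 5.64 doublings, so ≈ 5.64 × 8.75 = 49 years.

≈ 49 years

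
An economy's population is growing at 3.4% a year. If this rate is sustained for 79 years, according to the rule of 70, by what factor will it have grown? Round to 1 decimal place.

Doubles every ≈ 20.59 years (70/3.4).
79 years is 3.84 doublings; 2^3.84 ≈ 14.3×.

14.3 times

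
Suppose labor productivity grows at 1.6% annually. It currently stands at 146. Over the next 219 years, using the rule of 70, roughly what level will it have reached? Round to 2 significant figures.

≈ 4700

Doubling time ≈ 70/1.6 = 43.75 years.
219 years is 219/43.75 ≈ 5.01 doublings, a factor of 2^5.01 ≈ 32.22.
146 × 32.22 ≈ 4700.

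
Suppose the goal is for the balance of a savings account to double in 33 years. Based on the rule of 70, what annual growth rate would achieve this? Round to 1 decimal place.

70 / 33 ≈ 2.12, so about 2.1% annually.

roughly 2.1%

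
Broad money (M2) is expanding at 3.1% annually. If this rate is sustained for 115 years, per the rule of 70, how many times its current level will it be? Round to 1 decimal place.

≈ 34.1 times

Doubling time ≈ 70/3.1 = 22.58 years.
115 years / 22.58 ≈ 5.09 doublings → factor 2^5.09 ≈ 34.1.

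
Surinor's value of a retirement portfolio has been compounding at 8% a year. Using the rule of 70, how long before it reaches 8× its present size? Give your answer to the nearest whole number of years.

approximately 26 years

At 8% it doubles every 70/8 ≈ 8.75 years.
8× is 3 doublings, so 3 × 8.75 ≈ 26 years.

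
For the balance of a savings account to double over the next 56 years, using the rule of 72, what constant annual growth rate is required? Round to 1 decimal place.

1.3%

72 / 56 ≈ 1.29, so about 1.3% annually.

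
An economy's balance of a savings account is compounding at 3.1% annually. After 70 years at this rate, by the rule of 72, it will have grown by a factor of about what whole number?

around 8 times

72/3.1 ≈ 23.23 years per doubling.
70 years fits 3 doublings: 2^3 = 8.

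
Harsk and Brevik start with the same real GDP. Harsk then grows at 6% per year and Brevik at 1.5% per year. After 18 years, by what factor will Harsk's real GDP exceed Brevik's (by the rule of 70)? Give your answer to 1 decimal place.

Rate gap = 6% − 1.5% = 4.5 points.
The ratio doubles every 70/4.5 ≈ 15.56 years.
18/15.56 ≈ 1.16 doublings → ratio ≈ 2^1.16 ≈ 2.2.

≈ 2.2 times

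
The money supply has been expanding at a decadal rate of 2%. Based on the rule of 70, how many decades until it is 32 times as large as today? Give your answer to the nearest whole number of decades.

One doubling takes 70/2 = 35.00 decades.
32× is 5 doublings, so 5 × 35.00 ≈ 175 decades.

about 175 decades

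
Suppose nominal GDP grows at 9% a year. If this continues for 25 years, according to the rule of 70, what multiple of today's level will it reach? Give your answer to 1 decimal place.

Doubles every ≈ 7.78 years (70/9).
25 years is 3.21 doublings; 2^3.21 ≈ 9.3×.

9.3 times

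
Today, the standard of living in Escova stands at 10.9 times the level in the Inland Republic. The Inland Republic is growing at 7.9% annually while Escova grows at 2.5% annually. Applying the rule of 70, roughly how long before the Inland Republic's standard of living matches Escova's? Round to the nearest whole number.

about 45 years

the Inland Republic gains on Escova at 7.9% − 2.5% = 5.4 points a year.
At that relative rate the gap halves every 70/5.4 ≈ 12.96 years.
A 10.9 times gap takes log₂(10.9) ≈ 3.45 halvings to close: 3.45 × 12.96 ≈ 45 years.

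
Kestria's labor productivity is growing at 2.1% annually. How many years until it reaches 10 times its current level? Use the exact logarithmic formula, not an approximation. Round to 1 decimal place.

t = ln(10) / ln(1 + 0.021) = 2.3026 / 0.020783 ≈ 110.79.

110.8 years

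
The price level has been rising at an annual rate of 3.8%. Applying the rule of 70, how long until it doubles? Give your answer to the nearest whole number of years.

roughly 18 years

At 3.8%, doubling takes about 70/3.8 = 18.42 years.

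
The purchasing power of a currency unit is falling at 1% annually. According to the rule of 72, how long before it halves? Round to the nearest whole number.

approximately 72 years

The rule works in reverse for decay: 72/1 ≈ 72.00 years to halve.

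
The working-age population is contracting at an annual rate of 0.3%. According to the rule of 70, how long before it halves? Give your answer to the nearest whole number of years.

Halving time ≈ 70 / 0.3 = 233.33 → 233 years.

roughly 233 years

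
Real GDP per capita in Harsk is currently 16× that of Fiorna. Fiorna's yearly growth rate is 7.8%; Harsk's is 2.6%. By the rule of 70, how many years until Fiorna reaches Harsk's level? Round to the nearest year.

around 54 years

The growth-rate gap is 7.8% − 2.6% = 5.2 percentage points.
So the ratio between them halves every 70/5.2 ≈ 13.46 years.
A 16× gap closes after 4 halvings: 4 × 13.46 ≈ 54 years.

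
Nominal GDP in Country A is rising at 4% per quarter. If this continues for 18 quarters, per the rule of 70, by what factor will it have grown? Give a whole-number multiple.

around 2 times

Doubling time ≈ 70/4 = 17.50 quarters.
18/17.50 ≈ 1 doubling, so about 2^1 = 2×.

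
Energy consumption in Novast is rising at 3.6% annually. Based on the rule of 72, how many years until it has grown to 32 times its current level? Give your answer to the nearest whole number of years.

One doubling takes 72/3.6 = 20.00 years.
32 = 2^5, so 5 doublings → 100 years.

around 100 years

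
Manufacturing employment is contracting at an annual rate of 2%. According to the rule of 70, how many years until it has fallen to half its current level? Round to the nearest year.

around 35 years

Halving time ≈ 70 / 2 = 35.00 → 35 years.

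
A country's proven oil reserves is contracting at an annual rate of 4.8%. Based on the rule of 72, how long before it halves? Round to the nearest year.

≈ 15 years

Halving time ≈ 72 / 4.8 = 15.00 → 15 years.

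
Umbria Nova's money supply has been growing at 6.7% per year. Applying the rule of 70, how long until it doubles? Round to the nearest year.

At 6.7%, doubling takes about 70/6.7 = 10.45 years.

10 years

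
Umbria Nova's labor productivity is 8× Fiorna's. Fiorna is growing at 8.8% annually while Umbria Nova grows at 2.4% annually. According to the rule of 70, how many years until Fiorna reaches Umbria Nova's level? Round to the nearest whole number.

Fiorna gains on Umbria Nova at 8.8% − 2.4% = 6.4 points a year.
At that relative rate the gap halves every 70/6.4 ≈ 10.94 years.
An 8× gap closes after 3 halvings: 3 × 10.94 ≈ 33 years.

33 years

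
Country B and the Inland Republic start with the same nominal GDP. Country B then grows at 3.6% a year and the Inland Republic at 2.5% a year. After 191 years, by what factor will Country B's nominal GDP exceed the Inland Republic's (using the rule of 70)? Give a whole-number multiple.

Rate gap = 3.6% − 2.5% = 1.1 points.
The ratio doubles every 70/1.1 ≈ 63.64 years.
191/63.64 ≈ 3.00 doublings → ratio ≈ 2^3.00 ≈ 8.

approximately 8 times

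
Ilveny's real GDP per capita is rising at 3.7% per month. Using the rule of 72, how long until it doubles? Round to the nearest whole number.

72/3.7 ≈ 19.46, so it doubles roughly every 19 months.

≈ 19 months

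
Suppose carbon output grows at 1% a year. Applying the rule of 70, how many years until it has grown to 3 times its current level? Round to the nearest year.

around 111 years

One doubling takes 70/1 = 70.00 years.
Reaching 3× takes log₂(3) ≈ 1.58 doublings.
1.58 × 70.00 ≈ 111 years.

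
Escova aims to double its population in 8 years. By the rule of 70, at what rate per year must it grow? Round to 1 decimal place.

70 / 8 ≈ 8.75, so about 8.8% per year.

roughly 8.8%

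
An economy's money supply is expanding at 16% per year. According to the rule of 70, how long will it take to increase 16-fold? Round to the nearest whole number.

around 18 years

Doubling time ≈ 70/16 = 4.38 years.
16 = 2^4, so 4 doublings → 18 years.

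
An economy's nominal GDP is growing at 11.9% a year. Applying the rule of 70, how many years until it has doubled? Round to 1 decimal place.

around 5.9 years

At 11.9%, doubling takes about 70/11.9 = 5.88 years.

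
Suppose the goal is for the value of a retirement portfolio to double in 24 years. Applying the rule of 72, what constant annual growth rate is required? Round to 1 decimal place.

72 / 24 ≈ 3.00, so about 3.0% annually.

3.0% annually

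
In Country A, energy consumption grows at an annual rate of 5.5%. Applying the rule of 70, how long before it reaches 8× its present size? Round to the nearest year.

≈ 38 years

One doubling takes 70/5.5 = 12.73 years.
Getting to 8× needs 3 doublings: 3 × 12.73 ≈ 38 years.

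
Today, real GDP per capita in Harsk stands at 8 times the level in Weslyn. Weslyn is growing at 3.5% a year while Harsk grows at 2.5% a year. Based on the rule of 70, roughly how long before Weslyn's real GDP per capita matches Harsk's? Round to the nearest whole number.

What matters is the difference: 1 pp.
Rule of 70 on the gap: the ratio halves every 70/1 ≈ 70.00 years.
An 8 times gap closes after 3 halvings: 3 × 70.00 ≈ 210 years.

210 years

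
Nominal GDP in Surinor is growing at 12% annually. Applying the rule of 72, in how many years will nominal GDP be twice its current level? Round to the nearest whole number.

Doubling time ≈ 72 / 12 = 6.00 years.

around 6 years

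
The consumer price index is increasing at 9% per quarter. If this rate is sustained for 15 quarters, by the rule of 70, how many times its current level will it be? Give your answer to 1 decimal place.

around 3.8 times

Doubles every ≈ 7.78 quarters (70/9).
15 quarters is 1.93 doublings; 2^1.93 ≈ 3.8×.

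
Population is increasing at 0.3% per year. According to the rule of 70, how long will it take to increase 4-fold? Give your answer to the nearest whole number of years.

One doubling takes 70/0.3 = 233.33 years.
4× is 2 doublings, so 2 × 233.33 ≈ 467 years.

approximately 467 years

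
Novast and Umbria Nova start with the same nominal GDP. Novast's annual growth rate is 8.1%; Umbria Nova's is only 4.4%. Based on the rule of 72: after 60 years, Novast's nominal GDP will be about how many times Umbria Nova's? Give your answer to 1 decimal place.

Only the 3.7-point difference matters.
72/3.7 ≈ 19.46 years per doubling of the ratio; 60 years gives 3.08 doublings, so ≈ 8.5×.

approximately 8.5 times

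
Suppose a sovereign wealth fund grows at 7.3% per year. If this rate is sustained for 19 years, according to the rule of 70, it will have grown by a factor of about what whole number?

4 times

70/7.3 ≈ 9.59 years per doubling.
19 years fits 2 doublings: 2^2 = 4.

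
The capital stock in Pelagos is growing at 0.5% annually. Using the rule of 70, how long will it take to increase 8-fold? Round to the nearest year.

about 420 years

At 0.5% it doubles every 70/0.5 ≈ 140.00 years.
Getting to 8× needs 3 doublings: 3 × 140.00 ≈ 420 years.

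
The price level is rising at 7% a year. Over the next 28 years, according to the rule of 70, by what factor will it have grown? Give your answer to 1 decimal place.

Doubles every ≈ 10.00 years (70/7).
28 years is 2.80 doublings; 2^2.80 ≈ 7.0×.

about 7.0 times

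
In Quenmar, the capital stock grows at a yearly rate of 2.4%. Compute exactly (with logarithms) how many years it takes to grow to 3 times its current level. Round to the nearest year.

46 years

t = ln(3) / ln(1 + 0.024) = 1.0986 / 0.023717 ≈ 46.32.
≈ 46 years.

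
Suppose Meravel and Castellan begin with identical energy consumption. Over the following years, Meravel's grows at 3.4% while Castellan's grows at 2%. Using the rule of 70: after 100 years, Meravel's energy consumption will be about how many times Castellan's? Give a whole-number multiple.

≈ 4 times

Rate gap = 3.4% − 2% = 1.4 points.
The ratio doubles every 70/1.4 ≈ 50.00 years.
100/50.00 ≈ 2.00 doublings → ratio ≈ 2^2.00 ≈ 4.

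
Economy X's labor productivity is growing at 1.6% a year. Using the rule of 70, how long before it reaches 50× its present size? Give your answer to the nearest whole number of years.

One doubling takes 70/1.6 = 43.75 years.
Reaching 50× takes log₂(50) ≈ 5.64 doublings.
5.64 × 43.75 ≈ 247 years.

approximately 247 years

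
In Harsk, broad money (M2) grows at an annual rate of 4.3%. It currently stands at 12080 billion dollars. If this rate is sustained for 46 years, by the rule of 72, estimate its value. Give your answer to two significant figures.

81000 billion dollars

Doubling time ≈ 72/4.3 = 16.74 years.
46 years is 46/16.74 ≈ 2.75 doublings, a factor of 2^2.75 ≈ 6.73.
12080 × 6.73 ≈ 81000 billion dollars.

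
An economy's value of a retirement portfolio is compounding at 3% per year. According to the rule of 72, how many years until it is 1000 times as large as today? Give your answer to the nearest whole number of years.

At 3% it doubles every 72/3 ≈ 24.00 years.
1000× is log₂ 1000 ≈ 9.97 doublings, so ≈ 9.97 × 24.00 = 239 years.

≈ 239 years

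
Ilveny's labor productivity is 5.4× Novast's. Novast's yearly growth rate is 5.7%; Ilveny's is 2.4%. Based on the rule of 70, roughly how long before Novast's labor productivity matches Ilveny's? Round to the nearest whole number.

What matters is the difference: 3.3 pp.
Rule of 70 on the gap: the ratio halves every 70/3.3 ≈ 21.21 years.
A 5.4× gap takes log₂(5.4) ≈ 2.43 halvings to close: 2.43 × 21.21 ≈ 52 years.

about 52 years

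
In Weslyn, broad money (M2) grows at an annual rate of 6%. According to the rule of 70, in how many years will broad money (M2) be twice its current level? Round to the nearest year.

Doubling time ≈ 70 / 6 = 11.67 years.

≈ 12 years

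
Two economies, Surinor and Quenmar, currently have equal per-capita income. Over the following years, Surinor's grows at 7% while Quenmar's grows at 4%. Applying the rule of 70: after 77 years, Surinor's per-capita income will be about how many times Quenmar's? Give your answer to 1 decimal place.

Surinor pulls ahead at 3 pp per year, so the ratio doubles every 70/3 ≈ 23.33 years.
In 77 years that's 3.30 doublings: 2^3.30 ≈ 9.8.

around 9.8 times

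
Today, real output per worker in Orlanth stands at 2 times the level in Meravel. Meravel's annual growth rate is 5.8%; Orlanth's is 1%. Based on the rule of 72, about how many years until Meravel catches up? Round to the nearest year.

about 15 years

Meravel gains on Orlanth at 5.8% − 1% = 4.8 points a year.
At that relative rate the gap halves every 72/4.8 ≈ 15.00 years.
A 2 times gap closes after 1 halving: 1 × 15.00 ≈ 15 years.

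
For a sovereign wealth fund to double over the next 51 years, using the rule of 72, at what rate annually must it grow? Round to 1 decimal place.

72 / 51 ≈ 1.41, so about 1.4% annually.

around 1.4%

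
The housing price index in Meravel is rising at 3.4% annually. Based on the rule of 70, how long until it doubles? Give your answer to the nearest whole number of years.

around 21 years

At 3.4%, doubling takes about 70/3.4 = 20.59 years.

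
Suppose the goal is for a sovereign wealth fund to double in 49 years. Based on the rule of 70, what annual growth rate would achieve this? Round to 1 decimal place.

70 / 49 ≈ 1.43, so about 1.4% annually.

≈ 1.4%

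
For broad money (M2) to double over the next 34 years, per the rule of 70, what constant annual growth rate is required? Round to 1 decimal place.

70 / 34 ≈ 2.06, so about 2.1% annually.

around 2.1% annually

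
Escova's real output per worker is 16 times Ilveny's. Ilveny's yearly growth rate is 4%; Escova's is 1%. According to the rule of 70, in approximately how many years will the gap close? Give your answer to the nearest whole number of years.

around 93 years

What matters is the difference: 3 pp.
Rule of 70 on the gap: the ratio halves every 70/3 ≈ 23.33 years.
A 16 times gap closes after 4 halvings: 4 × 23.33 ≈ 93 years.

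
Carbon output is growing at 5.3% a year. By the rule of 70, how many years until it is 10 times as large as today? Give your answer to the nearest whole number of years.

around 44 years

Doubling time ≈ 70/5.3 = 13.21 years.
Reaching 10× takes log₂(10) ≈ 3.32 doublings.
3.32 × 13.21 ≈ 44 years.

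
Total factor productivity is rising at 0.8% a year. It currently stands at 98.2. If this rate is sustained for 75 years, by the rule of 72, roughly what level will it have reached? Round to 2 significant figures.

It doubles every 72/0.8 ≈ 90.00 years, so 75 years is 0.83 doublings.
2^0.83 ≈ 1.78; 98.2 × 1.78 ≈ 170.

170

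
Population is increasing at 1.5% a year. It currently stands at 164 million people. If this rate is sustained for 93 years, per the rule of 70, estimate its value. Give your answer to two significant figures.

≈ 650 million people

Doubling time ≈ 70/1.5 = 46.67 years.
93 years is 93/46.67 ≈ 1.99 doublings, a factor of 2^1.99 ≈ 3.97.
164 × 3.97 ≈ 650 million people.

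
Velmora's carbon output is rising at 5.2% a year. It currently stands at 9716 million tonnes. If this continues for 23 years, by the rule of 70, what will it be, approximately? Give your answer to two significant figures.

about 32000 million tonnes

Doubling time ≈ 70/5.2 = 13.46 years.
23 years is 23/13.46 ≈ 1.71 doublings, a factor of 2^1.71 ≈ 3.27.
9716 × 3.27 ≈ 32000 million tonnes.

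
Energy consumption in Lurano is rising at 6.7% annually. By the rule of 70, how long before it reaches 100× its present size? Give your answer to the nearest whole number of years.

about 69 years

At 6.7% it doubles every 70/6.7 ≈ 10.45 years.
Reaching 100× takes log₂(100) ≈ 6.64 doublings.
6.64 × 10.45 ≈ 69 years.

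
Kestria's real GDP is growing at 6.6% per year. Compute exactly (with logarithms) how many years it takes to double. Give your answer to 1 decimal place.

t = ln(2) / ln(1 + 0.066) = 0.6931 / 0.063913 ≈ 10.84.

10.8 years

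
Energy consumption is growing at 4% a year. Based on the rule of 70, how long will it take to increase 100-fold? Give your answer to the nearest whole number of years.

116 years

Doubling time ≈ 70/4 = 17.50 years.
Reaching 100× takes log₂(100) ≈ 6.64 doublings.
6.64 × 17.50 ≈ 116 years.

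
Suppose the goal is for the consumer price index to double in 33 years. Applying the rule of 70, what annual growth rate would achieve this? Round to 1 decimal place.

approximately 2.1%

70 / 33 ≈ 2.12, so about 2.1% annually.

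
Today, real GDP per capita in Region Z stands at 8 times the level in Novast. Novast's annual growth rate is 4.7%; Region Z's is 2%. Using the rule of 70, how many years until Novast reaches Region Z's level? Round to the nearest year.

around 78 years

The growth-rate gap is 4.7% − 2% = 2.7 percentage points.
So the ratio between them halves every 70/2.7 ≈ 25.93 years.
An 8 times gap closes after 3 halvings: 3 × 25.93 ≈ 78 years.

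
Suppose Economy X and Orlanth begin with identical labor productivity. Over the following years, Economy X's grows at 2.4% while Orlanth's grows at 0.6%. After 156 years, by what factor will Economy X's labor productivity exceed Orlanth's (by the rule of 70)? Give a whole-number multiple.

≈ 16 times

Only the 1.8-point difference matters.
70/1.8 ≈ 38.89 years per doubling of the ratio; 156 years gives 4.01 doublings, so ≈ 16×.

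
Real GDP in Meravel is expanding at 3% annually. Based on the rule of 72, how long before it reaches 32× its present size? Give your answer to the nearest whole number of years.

120 years

One doubling takes 72/3 = 24.00 years.
32 = 2^5, so 5 doublings → 120 years.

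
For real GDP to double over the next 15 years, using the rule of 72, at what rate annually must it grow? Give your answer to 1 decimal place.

72 / 15 ≈ 4.80, so about 4.8% annually.

around 4.8%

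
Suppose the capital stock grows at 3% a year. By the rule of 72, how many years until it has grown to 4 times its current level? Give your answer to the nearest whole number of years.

Doubling time ≈ 72/3 = 24.00 years.
4 = 2^2, so 2 doublings → 48 years.

about 48 years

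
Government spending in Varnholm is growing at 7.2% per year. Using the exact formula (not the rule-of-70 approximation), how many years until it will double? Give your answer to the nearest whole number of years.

10 years

t = ln(2) / ln(1 + 0.072) = 0.6931 / 0.069526 ≈ 9.97.
≈ 10 years.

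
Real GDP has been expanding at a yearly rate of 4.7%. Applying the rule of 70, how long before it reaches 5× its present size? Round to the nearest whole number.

around 35 years

One doubling takes 70/4.7 = 14.89 years.
5× is log₂ 5 ≈ 2.32 doublings, so ≈ 2.32 × 14.89 = 35 years.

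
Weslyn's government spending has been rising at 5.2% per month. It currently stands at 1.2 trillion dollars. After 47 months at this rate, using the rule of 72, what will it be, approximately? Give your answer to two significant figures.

about 13 trillion dollars

It doubles every 72/5.2 ≈ 13.85 months, so 47 months is 3.39 doublings.
2^3.39 ≈ 10.48; 1.2 × 10.48 ≈ 13 trillion dollars.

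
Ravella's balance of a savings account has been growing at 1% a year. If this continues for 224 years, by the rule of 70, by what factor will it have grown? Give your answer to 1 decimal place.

Doubling time ≈ 70/1 = 70.00 years.
224 years / 70.00 ≈ 3.20 doublings → factor 2^3.20 ≈ 9.2.

about 9.2 times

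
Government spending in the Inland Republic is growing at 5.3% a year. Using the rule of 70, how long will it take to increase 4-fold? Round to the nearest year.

At 5.3% it doubles every 70/5.3 ≈ 13.21 years.
4× is 2 doublings, so 2 × 13.21 ≈ 26 years.

approximately 26 years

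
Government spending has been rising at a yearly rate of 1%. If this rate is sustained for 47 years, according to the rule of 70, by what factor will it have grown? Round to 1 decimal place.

Doubling time ≈ 70/1 = 70.00 years.
47 years / 70.00 ≈ 0.67 doublings → factor 2^0.67 ≈ 1.6.

around 1.6 times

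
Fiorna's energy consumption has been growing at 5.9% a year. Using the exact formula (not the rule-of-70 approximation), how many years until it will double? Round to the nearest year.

12 years

t = ln(2) / ln(1 + 0.059) = 0.6931 / 0.057325 ≈ 12.09.
≈ 12 years.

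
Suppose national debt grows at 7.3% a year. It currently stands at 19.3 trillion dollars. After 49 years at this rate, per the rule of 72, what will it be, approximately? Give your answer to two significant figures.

Doubling time ≈ 72/7.3 = 9.86 years.
49 years is 49/9.86 ≈ 4.97 doublings, a factor of 2^4.97 ≈ 31.34.
19.3 × 31.34 ≈ 600 trillion dollars.

approximately 600 trillion dollars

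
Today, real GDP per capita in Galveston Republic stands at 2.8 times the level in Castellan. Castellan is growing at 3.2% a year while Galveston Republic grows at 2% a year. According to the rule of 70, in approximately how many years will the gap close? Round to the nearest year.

What matters is the difference: 1.2 pp.
Rule of 70 on the gap: the ratio halves every 70/1.2 ≈ 58.33 years.
A 2.8 times gap takes log₂(2.8) ≈ 1.49 halvings to close: 1.49 × 58.33 ≈ 87 years.

≈ 87 years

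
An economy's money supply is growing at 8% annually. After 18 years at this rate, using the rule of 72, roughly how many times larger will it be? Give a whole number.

72/8 ≈ 9.00 years per doubling.
18 years fits 2 doublings: 2^2 = 4.

approximately 4 times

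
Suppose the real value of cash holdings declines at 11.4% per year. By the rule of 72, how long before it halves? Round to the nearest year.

approximately 6 years

Falling at 11.4%, it halves about every 72/11.4 = 6.32 years.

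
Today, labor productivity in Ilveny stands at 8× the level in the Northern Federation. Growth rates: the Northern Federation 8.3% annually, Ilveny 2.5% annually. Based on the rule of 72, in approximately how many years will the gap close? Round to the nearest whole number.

The growth-rate gap is 8.3% − 2.5% = 5.8 percentage points.
So the ratio between them halves every 72/5.8 ≈ 12.41 years.
An 8× gap closes after 3 halvings: 3 × 12.41 ≈ 37 years.

approximately 37 years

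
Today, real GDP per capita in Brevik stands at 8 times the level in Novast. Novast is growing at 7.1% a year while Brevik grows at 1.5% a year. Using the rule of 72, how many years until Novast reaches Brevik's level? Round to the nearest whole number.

The growth-rate gap is 7.1% − 1.5% = 5.6 percentage points.
So the ratio between them halves every 72/5.6 ≈ 12.86 years.
An 8 times gap closes after 3 halvings: 3 × 12.86 ≈ 39 years.

about 39 years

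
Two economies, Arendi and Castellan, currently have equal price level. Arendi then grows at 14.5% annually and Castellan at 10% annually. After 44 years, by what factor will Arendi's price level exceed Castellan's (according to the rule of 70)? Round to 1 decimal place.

Arendi pulls ahead at 4.5 pp per year, so the ratio doubles every 70/4.5 ≈ 15.56 years.
In 44 years that's 2.83 doublings: 2^2.83 ≈ 7.1.

around 7.1 times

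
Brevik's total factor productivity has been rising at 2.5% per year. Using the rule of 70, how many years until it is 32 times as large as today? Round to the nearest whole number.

Doubling time ≈ 70/2.5 = 28.00 years.
Getting to 32× needs 5 doublings: 5 × 28.00 ≈ 140 years.

approximately 140 years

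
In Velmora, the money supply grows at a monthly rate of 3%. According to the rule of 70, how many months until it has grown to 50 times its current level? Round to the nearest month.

One doubling takes 70/3 = 23.33 months.
Reaching 50× takes log₂(50) ≈ 5.64 doublings.
5.64 × 23.33 ≈ 132 months.

≈ 132 months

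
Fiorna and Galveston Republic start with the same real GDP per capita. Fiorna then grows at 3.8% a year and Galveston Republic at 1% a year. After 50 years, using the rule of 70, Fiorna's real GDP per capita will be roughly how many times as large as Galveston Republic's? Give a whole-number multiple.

approximately 4 times

Fiorna pulls ahead at 2.8 pp per year, so the ratio doubles every 70/2.8 ≈ 25.00 years.
In 50 years that's 2.00 doublings: 2^2.00 ≈ 4.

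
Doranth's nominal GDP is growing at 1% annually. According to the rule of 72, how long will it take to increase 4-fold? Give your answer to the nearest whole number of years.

One doubling takes 72/1 = 72.00 years.
Getting to 4× needs 2 doublings: 2 × 72.00 ≈ 144 years.

144 years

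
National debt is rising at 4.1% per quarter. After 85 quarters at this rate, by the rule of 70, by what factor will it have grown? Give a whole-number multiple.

approximately 32 times

70/4.1 ≈ 17.07 quarters per doubling.
85 quarters fits 5 doublings: 2^5 = 32.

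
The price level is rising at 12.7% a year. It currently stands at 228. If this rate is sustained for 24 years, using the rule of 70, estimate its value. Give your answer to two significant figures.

Doubling time ≈ 70/12.7 = 5.51 years.
24 years is 24/5.51 ≈ 4.36 doublings, a factor of 2^4.36 ≈ 20.53.
228 × 20.53 ≈ 4700.

around 4700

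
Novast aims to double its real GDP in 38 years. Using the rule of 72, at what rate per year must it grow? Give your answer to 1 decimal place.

72 / 38 ≈ 1.89, so about 1.9% per year.

about 1.9%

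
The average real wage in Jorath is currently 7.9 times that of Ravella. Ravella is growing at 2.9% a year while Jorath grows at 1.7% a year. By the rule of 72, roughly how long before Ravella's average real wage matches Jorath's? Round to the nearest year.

around 179 years

The growth-rate gap is 2.9% − 1.7% = 1.2 percentage points.
So the ratio between them halves every 72/1.2 ≈ 60.00 years.
A 7.9 times gap takes log₂(7.9) ≈ 2.98 halvings to close: 2.98 × 60.00 ≈ 179 years.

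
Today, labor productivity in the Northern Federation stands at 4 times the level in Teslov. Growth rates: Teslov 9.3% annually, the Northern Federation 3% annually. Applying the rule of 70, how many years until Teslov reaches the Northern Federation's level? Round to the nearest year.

around 22 years

Teslov gains on the Northern Federation at 9.3% − 3% = 6.3 points a year.
At that relative rate the gap halves every 70/6.3 ≈ 11.11 years.
A 4 times gap closes after 2 halvings: 2 × 11.11 ≈ 22 years.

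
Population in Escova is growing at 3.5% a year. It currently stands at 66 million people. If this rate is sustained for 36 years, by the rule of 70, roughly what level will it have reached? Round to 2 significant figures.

It doubles every 70/3.5 ≈ 20.00 years, so 36 years is 1.80 doublings.
2^1.80 ≈ 3.48; 66 × 3.48 ≈ 230 million people.

230 million people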